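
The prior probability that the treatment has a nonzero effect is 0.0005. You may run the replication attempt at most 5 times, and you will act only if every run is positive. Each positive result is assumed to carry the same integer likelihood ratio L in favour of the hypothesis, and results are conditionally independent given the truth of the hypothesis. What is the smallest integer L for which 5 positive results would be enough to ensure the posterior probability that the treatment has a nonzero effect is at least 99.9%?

19

Prior odds = 0.0005/0.9995 = 1/1999.
Target odds = 0.999/0.001 = 999.
Need L⁵ ≥ 999 ÷ (1/1999) = 1997001.
18⁵ = 1889568 < 1997001 ≤ 2476099 = 19⁵, so L = 19.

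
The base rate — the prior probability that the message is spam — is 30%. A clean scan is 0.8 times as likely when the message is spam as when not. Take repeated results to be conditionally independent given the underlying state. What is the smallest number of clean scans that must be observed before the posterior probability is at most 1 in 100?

17

Prior odds: 0.3 ÷ 0.7 = 3/7.
Likelihood ratio per clean scan = 0.8.
Target posterior odds = 0.01/0.99 = 1/99.
Need (3/7) × 0.8ⁿ ≤ 1/99, i.e. 0.8ⁿ ≤ 7/297.
0.8¹⁶ ≈0.0281475 is still above 7/297 but 0.8¹⁷ ≈0.022518 is at or below it, so n = 17.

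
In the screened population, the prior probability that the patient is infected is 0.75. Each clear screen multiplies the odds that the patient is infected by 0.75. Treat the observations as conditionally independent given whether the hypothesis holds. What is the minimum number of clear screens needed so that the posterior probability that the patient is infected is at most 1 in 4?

8

Prior odds = 0.75/0.25 = 3.
Likelihood ratio per clear screen = 0.75.
Target posterior odds = 0.25/0.75 = 1/3.
Need 3 × 0.75ⁿ ≤ 1/3, i.e. 0.75ⁿ ≤ 1/9.
0.75⁷ = 2187/16384 is still above 1/9 but 0.75⁸ = 6561/65536 is at or below it, so n = 8.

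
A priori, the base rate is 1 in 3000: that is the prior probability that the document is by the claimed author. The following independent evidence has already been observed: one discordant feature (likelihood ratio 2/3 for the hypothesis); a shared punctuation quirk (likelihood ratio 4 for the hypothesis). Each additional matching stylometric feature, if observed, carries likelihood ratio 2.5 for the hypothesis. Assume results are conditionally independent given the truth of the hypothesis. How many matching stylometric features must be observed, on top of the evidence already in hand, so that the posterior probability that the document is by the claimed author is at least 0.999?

Prior odds = (1/3000)/(2999/3000) = 1/2999.
Combined Bayes factor of the evidence already in hand = (2/3) × 4 = 8/3.
Odds after that evidence = (1/2999) × 8/3 = 8/8997.
Target odds = 0.999/0.001 = 999.
Need 2.5ⁿ ≥ 999 ÷ (8/8997) = 1123500.375.
2.5¹⁵ ≈931323 falls short of 1123500.375 but 2.5¹⁶ ≈2.32831e+06 reaches it, so n = 16.

16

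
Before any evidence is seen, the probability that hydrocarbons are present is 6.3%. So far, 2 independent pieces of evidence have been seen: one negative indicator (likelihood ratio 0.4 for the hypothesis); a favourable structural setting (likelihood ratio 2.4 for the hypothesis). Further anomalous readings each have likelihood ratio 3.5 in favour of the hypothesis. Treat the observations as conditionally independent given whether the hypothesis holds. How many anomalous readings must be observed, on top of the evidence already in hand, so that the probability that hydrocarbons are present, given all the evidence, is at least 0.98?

6

Prior odds = 0.063/0.937 = 63/937.
Combined Bayes factor of the evidence already in hand = 0.4 × 2.4 = 0.96.
Odds after that evidence = (63/937) × 0.96 = 1512/23425.
Target odds = 0.98/0.02 = 49.
Need 3.5ⁿ ≥ 49 ÷ (1512/23425) = 163975/216.
3.5⁵ = 525.21875 falls short of 163975/216 but 3.5⁶ = 1838.265625 reaches it, so n = 6.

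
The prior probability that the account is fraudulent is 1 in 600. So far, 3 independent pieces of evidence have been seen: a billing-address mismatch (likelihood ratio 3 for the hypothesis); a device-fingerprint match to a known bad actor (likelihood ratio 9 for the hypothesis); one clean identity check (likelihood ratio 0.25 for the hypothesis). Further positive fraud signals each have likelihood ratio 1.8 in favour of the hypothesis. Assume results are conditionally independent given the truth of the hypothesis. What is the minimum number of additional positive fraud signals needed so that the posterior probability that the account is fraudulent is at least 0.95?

13

Prior odds = (1/600)/(599/600) = 1/599.
Combined Bayes factor of the evidence already in hand = 3 × 9 × 0.25 = 6.75.
Odds after that evidence = (1/599) × 6.75 = 27/2396.
Target odds = 0.95/0.05 = 19.
Need 1.8ⁿ ≥ 19 ÷ (27/2396) = 45524/27.
1.8¹² ≈1156.83 falls short of 45524/27 but 1.8¹³ ≈2082.3 reaches it, so n = 13.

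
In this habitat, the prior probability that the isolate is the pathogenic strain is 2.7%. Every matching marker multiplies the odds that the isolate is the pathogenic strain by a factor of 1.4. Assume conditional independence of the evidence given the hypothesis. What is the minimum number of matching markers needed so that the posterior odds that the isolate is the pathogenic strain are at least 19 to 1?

Prior odds: 0.027 ÷ 0.973 = 27/973.
Likelihood ratio per matching marker = 1.4.
Target odds = 19.
Need (27/973) × 1.4ⁿ ≥ 19, i.e. 1.4ⁿ ≥ 18487/27.
1.4¹⁹ ≈597.63 falls short of 18487/27 but 1.4²⁰ ≈836.683 reaches it, so n = 20.

20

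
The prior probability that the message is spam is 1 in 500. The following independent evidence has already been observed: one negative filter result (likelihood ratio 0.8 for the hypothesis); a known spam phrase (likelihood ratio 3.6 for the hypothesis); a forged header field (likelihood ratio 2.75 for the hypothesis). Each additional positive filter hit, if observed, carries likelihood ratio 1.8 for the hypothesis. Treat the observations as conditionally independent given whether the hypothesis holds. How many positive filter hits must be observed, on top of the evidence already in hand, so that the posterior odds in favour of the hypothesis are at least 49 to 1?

14

Prior odds = 0.002/0.998 = 1/499.
Combined Bayes factor of the evidence already in hand = 0.8 × 3.6 × 2.75 = 7.92.
Odds after that evidence = (1/499) × 7.92 = 198/12475.
Target odds = 49.
Need 1.8ⁿ ≥ 49 ÷ (198/12475) = 611275/198.
1.8¹³ ≈2082.3 falls short of 611275/198 but 1.8¹⁴ ≈3748.13 reaches it, so n = 14.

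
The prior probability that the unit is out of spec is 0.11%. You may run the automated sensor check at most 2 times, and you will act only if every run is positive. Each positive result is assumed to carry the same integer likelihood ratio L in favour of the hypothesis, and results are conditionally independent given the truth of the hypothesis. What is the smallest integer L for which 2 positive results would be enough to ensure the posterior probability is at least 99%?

300

Prior odds = 0.0011/0.9989 = 11/9989.
Target odds = 0.99/0.01 = 99.
Need L² ≥ 99 ÷ (11/9989) = 89901.
299² = 89401 < 89901 ≤ 90000 = 300², so L = 300.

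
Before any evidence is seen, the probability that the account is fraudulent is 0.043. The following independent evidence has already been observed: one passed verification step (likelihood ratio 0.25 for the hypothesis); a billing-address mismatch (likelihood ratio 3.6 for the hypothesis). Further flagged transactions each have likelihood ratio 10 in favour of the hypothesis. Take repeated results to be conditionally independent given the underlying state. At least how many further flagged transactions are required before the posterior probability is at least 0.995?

Prior odds = 0.043/0.957 = 43/957.
Combined Bayes factor of the evidence already in hand = 0.25 × 3.6 = 0.9.
Odds after that evidence = (43/957) × 0.9 = 129/3190.
Target odds = 0.995/0.005 = 199.
Need 10ⁿ ≥ 199 ÷ (129/3190) = 634810/129.
10³ = 1000 falls short of 634810/129 but 10⁴ = 10000 reaches it, so n = 4.

4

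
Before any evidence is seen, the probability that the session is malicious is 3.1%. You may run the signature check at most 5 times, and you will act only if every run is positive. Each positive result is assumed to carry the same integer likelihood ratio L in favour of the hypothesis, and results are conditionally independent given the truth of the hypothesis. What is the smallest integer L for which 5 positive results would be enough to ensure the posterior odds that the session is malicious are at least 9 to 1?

Prior odds = 0.031/0.969 = 31/969.
Target odds = 9.
Need L⁵ ≥ 9 ÷ (31/969) = 8721/31.
3⁵ = 243 < 8721/31 ≤ 1024 = 4⁵, so L = 4.

4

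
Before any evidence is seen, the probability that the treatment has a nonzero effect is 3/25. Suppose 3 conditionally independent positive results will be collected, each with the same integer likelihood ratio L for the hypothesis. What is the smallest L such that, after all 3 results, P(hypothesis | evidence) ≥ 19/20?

Prior odds = 0.12/0.88 = 3/22.
Target odds = 0.95/0.05 = 19.
Need L³ ≥ 19 ÷ (3/22) = 418/3.
5³ = 125 < 418/3 ≤ 216 = 6³, so L = 6.

6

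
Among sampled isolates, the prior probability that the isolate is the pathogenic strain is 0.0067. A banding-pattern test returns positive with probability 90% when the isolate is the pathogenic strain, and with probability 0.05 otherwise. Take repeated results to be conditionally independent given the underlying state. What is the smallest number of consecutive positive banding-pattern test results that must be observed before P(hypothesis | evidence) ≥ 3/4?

3

Prior odds: 0.0067 ÷ 0.9933 = 67/9933.
Likelihood ratio of a positive result = 0.9/0.05 = 18.
Target posterior odds = 0.75/0.25 = 3.
Need (67/9933) × 18ⁿ ≥ 3, i.e. 18ⁿ ≥ 29799/67.
18² = 324 falls short of 29799/67 but 18³ = 5832 reaches it, so n = 3.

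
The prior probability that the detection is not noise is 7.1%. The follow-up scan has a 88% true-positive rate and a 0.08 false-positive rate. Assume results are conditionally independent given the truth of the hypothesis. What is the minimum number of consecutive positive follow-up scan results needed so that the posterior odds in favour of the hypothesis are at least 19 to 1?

Prior odds = 0.071/0.929 = 71/929.
Likelihood ratio of a positive result = 0.88/0.08 = 11.
Target odds = 19.
Need (71/929) × 11ⁿ ≥ 19, i.e. 11ⁿ ≥ 17651/71.
11² = 121 falls short of 17651/71 but 11³ = 1331 reaches it, so n = 3.

3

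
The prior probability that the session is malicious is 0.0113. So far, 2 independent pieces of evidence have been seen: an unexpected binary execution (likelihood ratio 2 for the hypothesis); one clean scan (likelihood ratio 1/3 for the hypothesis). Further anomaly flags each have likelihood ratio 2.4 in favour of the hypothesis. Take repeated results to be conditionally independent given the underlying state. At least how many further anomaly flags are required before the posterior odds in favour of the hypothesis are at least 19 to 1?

9

Prior odds = 0.0113/0.9887 = 113/9887.
Combined Bayes factor of the evidence already in hand = 2 × (1/3) = 2/3.
Odds after that evidence = (113/9887) × 2/3 = 226/29661.
Target odds = 19.
Need 2.4ⁿ ≥ 19 ÷ (226/29661) = 563559/226.
2.4⁸ = 429981696/390625 falls short of 563559/226 but 2.4⁹ ≈2641.81 reaches it, so n = 9.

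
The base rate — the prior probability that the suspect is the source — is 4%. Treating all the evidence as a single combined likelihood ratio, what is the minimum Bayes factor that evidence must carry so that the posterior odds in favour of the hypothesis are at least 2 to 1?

48

Prior odds = 0.04/0.96 = 1/24.
Target odds = 2.
Required Bayes factor = 2 ÷ (1/24) = 48.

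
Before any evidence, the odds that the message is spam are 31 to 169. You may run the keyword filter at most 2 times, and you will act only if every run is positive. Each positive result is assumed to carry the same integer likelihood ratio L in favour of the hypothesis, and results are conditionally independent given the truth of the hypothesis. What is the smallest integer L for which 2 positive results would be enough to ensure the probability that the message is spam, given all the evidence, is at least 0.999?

Prior odds = 31/169.
Target odds = 0.999/0.001 = 999.
Need L² ≥ 999 ÷ (31/169) = 168831/31.
73² = 5329 < 168831/31 ≤ 5476 = 74², so L = 74.

74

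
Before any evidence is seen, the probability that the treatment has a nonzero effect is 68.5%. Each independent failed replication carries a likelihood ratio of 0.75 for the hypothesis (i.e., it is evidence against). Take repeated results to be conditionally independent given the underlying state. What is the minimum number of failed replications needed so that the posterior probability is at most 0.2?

Prior odds: 0.685 ÷ 0.315 = 137/63.
Likelihood ratio per failed replication = 0.75.
Target posterior odds = 0.2/0.8 = 0.25.
Require 0.75ⁿ ≤ 0.25 ÷ (137/63) = 63/548.
0.75⁷ = 2187/16384 is still above 63/548 but 0.75⁸ = 6561/65536 is at or below it, so n = 8.

8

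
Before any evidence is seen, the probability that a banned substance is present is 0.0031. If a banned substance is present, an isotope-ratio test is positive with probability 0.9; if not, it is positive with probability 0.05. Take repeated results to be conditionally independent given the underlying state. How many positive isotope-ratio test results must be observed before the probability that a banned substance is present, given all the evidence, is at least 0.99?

Prior odds: 0.0031 ÷ 0.9969 = 31/9969.
Likelihood ratio of a positive = 0.9/0.05 = 18.
Target odds: 0.99 ÷ 0.01 = 99.
Require 18ⁿ ≥ 99 ÷ (31/9969) = 986931/31.
18³ = 5832 falls short of 986931/31 but 18⁴ = 104976 reaches it, so n = 4.

4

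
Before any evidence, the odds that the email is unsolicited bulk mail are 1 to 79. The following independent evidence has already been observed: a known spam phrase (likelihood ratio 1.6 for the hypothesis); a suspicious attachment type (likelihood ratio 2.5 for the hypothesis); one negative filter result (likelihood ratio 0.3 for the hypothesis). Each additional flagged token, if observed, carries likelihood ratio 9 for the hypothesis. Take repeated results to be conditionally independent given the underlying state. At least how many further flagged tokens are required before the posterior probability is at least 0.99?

4

Prior odds = 1/79.
Combined Bayes factor of the evidence already in hand = 1.6 × 2.5 × 0.3 = 1.2.
Odds after that evidence = (1/79) × 1.2 = 6/395.
Target odds = 0.99/0.01 = 99.
Need 9ⁿ ≥ 99 ÷ (6/395) = 6517.5.
9³ = 729 falls short of 6517.5 but 9⁴ = 6561 reaches it, so n = 4.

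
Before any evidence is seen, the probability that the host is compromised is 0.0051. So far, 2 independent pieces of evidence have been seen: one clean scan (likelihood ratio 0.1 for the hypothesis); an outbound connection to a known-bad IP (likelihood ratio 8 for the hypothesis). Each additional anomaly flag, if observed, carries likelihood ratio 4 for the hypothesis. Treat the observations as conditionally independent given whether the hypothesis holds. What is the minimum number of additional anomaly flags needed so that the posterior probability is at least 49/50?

Prior odds = 0.0051/0.9949 = 51/9949.
Combined Bayes factor of the evidence already in hand = 0.1 × 8 = 0.8.
Odds after that evidence = (51/9949) × 0.8 = 204/49745.
Target odds = 0.98/0.02 = 49.
Need 4ⁿ ≥ 49 ÷ (204/49745) = 2437505/204.
4⁶ = 4096 falls short of 2437505/204 but 4⁷ = 16384 reaches it, so n = 7.

7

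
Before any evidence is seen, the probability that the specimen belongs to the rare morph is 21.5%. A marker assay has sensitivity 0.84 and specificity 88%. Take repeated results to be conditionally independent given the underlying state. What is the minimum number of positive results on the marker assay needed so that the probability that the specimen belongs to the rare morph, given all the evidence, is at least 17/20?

2

Prior odds = 0.215/0.785 = 43/157.
False-positive rate = 1 − 0.88 = 0.12; likelihood ratio of a positive = 0.84/0.12 = 7.
Target odds: 0.85 ÷ 0.15 = 17/3.
Need (43/157) × 7ⁿ ≥ 17/3, i.e. 7ⁿ ≥ 2669/129.
7¹ = 7 falls short of 2669/129 but 7² = 49 reaches it, so n = 2.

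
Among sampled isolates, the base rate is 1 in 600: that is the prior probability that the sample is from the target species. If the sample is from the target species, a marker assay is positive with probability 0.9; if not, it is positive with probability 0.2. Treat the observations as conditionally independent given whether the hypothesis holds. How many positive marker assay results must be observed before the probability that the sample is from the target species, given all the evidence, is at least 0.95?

Prior odds: (1/600) ÷ (599/600) = 1/599.
Likelihood ratio of a positive = 0.9/0.2 = 4.5.
Target posterior odds = 0.95/0.05 = 19.
Need (1/599) × 4.5ⁿ ≥ 19, i.e. 4.5ⁿ ≥ 11381.
4.5⁶ = 8303.765625 falls short of 11381 but 4.5⁷ = 4782969/128 reaches it, so n = 7.

7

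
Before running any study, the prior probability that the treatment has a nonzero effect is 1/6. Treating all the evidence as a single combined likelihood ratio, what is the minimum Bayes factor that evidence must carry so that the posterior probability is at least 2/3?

10

Prior odds = (1/6)/(5/6) = 0.2.
Target odds = (2/3)/(1/3) = 2.
Required Bayes factor = 2 ÷ 0.2 = 10.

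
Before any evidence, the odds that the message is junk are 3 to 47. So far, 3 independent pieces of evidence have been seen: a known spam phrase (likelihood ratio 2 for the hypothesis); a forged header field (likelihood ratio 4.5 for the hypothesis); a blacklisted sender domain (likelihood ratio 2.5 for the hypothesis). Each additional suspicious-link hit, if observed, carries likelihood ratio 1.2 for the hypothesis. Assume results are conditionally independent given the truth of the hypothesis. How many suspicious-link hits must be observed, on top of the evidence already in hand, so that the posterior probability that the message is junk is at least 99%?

24

Prior odds = 3/47.
Combined Bayes factor of the evidence already in hand = 2 × 4.5 × 2.5 = 22.5.
Odds after that evidence = (3/47) × 22.5 = 135/94.
Target odds = 0.99/0.01 = 99.
Need 1.2ⁿ ≥ 99 ÷ (135/94) = 1034/15.
1.2²³ ≈66.2474 falls short of 1034/15 but 1.2²⁴ ≈79.4968 reaches it, so n = 24.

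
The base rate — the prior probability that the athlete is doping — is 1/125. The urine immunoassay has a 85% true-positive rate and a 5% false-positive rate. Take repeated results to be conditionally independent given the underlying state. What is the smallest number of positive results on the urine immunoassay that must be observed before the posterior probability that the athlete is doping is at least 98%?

Prior odds: 0.008 ÷ 0.992 = 1/124.
Likelihood ratio of a positive result = 0.85/0.05 = 17.
Target posterior odds = 0.98/0.02 = 49.
Need (1/124) × 17ⁿ ≥ 49, i.e. 17ⁿ ≥ 6076.
17³ = 4913 falls short of 6076 but 17⁴ = 83521 reaches it, so n = 4.

4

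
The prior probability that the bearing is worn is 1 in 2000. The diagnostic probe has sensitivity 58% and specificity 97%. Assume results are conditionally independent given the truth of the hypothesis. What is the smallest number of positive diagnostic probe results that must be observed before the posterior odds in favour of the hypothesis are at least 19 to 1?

Prior odds = 0.0005/0.9995 = 1/1999.
False-positive rate = 1 − 0.97 = 0.03; likelihood ratio of a positive = 0.58/0.03 = 58/3.
Target odds = 19.
Require (58/3)ⁿ ≥ 19 ÷ (1/1999) = 37981.
(58/3)³ = 195112/27 falls short of 37981 but (58/3)⁴ = 11316496/81 reaches it, so n = 4.

4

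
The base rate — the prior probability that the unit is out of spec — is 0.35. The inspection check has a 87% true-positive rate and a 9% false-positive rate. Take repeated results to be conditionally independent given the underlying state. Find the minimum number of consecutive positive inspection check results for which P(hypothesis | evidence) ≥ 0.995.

Prior odds: 0.35 ÷ 0.65 = 7/13.
Likelihood ratio of a positive result = 0.87/0.09 = 29/3.
Target posterior odds = 0.995/0.005 = 199.
Require (29/3)ⁿ ≥ 199 ÷ (7/13) = 2587/7.
(29/3)² = 841/9 falls short of 2587/7 but (29/3)³ = 24389/27 reaches it, so n = 3.

3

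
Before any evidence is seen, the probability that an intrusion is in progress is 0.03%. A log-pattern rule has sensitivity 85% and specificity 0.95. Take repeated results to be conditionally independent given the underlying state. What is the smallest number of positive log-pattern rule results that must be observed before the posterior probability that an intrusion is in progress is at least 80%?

Prior odds = 0.0003/0.9997 = 3/9997.
False-positive rate = 1 − 0.95 = 0.05; likelihood ratio of a positive = 0.85/0.05 = 17.
Target posterior odds = 0.8/0.2 = 4.
Need (3/9997) × 17ⁿ ≥ 4, i.e. 17ⁿ ≥ 39988/3.
17³ = 4913 falls short of 39988/3 but 17⁴ = 83521 reaches it, so n = 4.

4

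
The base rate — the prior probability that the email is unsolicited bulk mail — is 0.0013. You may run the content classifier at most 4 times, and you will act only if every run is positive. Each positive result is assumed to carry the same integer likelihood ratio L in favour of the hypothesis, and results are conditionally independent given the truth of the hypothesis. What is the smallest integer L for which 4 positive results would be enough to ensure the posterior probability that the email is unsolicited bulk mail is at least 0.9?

10

Prior odds = 0.0013/0.9987 = 13/9987.
Target odds = 0.9/0.1 = 9.
Need L⁴ ≥ 9 ÷ (13/9987) = 89883/13.
9⁴ = 6561 < 89883/13 ≤ 10000 = 10⁴, so L = 10.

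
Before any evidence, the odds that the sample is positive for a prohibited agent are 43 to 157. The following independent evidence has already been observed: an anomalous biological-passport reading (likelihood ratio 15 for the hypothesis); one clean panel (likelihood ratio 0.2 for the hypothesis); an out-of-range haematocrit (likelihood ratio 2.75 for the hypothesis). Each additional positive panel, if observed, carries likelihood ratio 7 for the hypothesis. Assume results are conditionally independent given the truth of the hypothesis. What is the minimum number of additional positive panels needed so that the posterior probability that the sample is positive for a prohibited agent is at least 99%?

Prior odds = 43/157.
Combined Bayes factor of the evidence already in hand = 15 × 0.2 × 2.75 = 8.25.
Odds after that evidence = (43/157) × 8.25 = 1419/628.
Target odds = 0.99/0.01 = 99.
Need 7ⁿ ≥ 99 ÷ (1419/628) = 1884/43.
7¹ = 7 falls short of 1884/43 but 7² = 49 reaches it, so n = 2.

2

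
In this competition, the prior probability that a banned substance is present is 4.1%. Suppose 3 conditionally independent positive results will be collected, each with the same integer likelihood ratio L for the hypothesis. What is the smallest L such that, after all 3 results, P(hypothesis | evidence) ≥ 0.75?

Prior odds = 0.041/0.959 = 41/959.
Target odds = 0.75/0.25 = 3.
Need L³ ≥ 3 ÷ (41/959) = 2877/41.
4³ = 64 < 2877/41 ≤ 125 = 5³, so L = 5.

5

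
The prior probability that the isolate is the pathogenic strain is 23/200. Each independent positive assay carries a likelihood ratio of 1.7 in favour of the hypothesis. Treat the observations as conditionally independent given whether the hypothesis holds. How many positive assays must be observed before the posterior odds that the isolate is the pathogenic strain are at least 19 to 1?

Prior odds: 0.115 ÷ 0.885 = 23/177.
Likelihood ratio per positive assay = 1.7.
Target odds = 19.
Require 1.7ⁿ ≥ 19 ÷ (23/177) = 3363/23.
1.7⁹ ≈118.588 falls short of 3363/23 but 1.7¹⁰ ≈201.599 reaches it, so n = 10.

10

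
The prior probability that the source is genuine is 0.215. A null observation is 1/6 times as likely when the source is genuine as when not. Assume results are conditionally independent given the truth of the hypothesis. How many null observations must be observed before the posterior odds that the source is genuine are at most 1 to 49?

Prior odds: 0.215 ÷ 0.785 = 43/157.
Likelihood ratio per null observation = 1/6.
Target odds = 1/49.
Require (1/6)ⁿ ≤ 1/49 ÷ (43/157) = 157/2107.
(1/6)¹ = 1/6 is still above 157/2107 but (1/6)² = 1/36 is at or below it, so n = 2.

2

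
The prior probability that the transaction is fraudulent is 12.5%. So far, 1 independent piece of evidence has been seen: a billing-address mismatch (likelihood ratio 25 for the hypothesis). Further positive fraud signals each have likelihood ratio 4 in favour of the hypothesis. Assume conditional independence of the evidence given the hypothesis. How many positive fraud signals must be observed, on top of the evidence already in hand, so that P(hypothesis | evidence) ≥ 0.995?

Prior odds = 0.125/0.875 = 1/7.
Bayes factor of the evidence already in hand = 25.
Odds after that evidence = (1/7) × 25 = 25/7.
Target odds = 0.995/0.005 = 199.
Need 4ⁿ ≥ 199 ÷ (25/7) = 55.72.
4² = 16 falls short of 55.72 but 4³ = 64 reaches it, so n = 3.

3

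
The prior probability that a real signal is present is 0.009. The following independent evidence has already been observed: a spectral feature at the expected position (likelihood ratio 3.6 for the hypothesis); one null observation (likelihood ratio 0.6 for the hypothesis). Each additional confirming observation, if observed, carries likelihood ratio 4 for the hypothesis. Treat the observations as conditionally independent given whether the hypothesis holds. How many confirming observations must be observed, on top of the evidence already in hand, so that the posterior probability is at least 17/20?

5

Prior odds = 0.009/0.991 = 9/991.
Combined Bayes factor of the evidence already in hand = 3.6 × 0.6 = 2.16.
Odds after that evidence = (9/991) × 2.16 = 486/24775.
Target odds = 0.85/0.15 = 17/3.
Need 4ⁿ ≥ 17/3 ÷ (486/24775) = 421175/1458.
4⁴ = 256 falls short of 421175/1458 but 4⁵ = 1024 reaches it, so n = 5.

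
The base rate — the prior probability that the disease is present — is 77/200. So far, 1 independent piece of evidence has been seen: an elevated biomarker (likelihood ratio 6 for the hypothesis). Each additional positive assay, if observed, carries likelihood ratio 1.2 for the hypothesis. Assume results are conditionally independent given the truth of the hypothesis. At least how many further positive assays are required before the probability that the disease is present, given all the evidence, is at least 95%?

Prior odds = 0.385/0.615 = 77/123.
Bayes factor of the evidence already in hand = 6.
Odds after that evidence = (77/123) × 6 = 154/41.
Target odds = 0.95/0.05 = 19.
Need 1.2ⁿ ≥ 19 ÷ (154/41) = 779/154.
1.2⁸ = 1679616/390625 falls short of 779/154 but 1.2⁹ = 10077696/1953125 reaches it, so n = 9.

9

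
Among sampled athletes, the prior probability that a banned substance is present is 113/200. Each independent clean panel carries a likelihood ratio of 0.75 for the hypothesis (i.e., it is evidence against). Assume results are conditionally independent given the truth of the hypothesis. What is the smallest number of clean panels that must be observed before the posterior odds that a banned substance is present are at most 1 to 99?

Prior odds = 0.565/0.435 = 113/87.
Likelihood ratio per clean panel = 0.75.
Target odds = 1/99.
Need (113/87) × 0.75ⁿ ≤ 1/99, i.e. 0.75ⁿ ≤ 29/3729.
0.75¹⁶ ≈0.0100226 is still above 29/3729 but 0.75¹⁷ ≈0.00751695 is at or below it, so n = 17.

17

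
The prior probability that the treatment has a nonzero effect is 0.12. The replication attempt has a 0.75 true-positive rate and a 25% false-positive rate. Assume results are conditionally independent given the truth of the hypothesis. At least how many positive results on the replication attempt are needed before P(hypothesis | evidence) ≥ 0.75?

Prior odds = 0.12/0.88 = 3/22.
Likelihood ratio of a positive result = 0.75/0.25 = 3.
Target posterior odds = 0.75/0.25 = 3.
Need (3/22) × 3ⁿ ≥ 3, i.e. 3ⁿ ≥ 22.
3² = 9 falls short of 22 but 3³ = 27 reaches it, so n = 3.

3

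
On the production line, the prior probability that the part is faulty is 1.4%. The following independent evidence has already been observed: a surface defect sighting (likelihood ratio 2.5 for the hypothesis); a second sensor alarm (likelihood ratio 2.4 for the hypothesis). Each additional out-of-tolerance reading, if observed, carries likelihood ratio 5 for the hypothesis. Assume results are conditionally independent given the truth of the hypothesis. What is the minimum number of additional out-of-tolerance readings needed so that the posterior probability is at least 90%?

3

Prior odds = 0.014/0.986 = 7/493.
Combined Bayes factor of the evidence already in hand = 2.5 × 2.4 = 6.
Odds after that evidence = (7/493) × 6 = 42/493.
Target odds = 0.9/0.1 = 9.
Need 5ⁿ ≥ 9 ÷ (42/493) = 1479/14.
5² = 25 falls short of 1479/14 but 5³ = 125 reaches it, so n = 3.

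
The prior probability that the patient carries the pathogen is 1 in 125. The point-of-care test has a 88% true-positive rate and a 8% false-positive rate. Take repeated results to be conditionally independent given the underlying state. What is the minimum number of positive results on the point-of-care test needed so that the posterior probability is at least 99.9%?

5

Prior odds: 0.008 ÷ 0.992 = 1/124.
Likelihood ratio of a positive result = 0.88/0.08 = 11.
Target odds: 0.999 ÷ 0.001 = 999.
Need (1/124) × 11ⁿ ≥ 999, i.e. 11ⁿ ≥ 123876.
11⁴ = 14641 falls short of 123876 but 11⁵ = 161051 reaches it, so n = 5.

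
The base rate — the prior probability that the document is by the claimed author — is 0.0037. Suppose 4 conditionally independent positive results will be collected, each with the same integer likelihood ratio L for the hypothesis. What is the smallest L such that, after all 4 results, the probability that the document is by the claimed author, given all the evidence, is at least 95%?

Prior odds = 0.0037/0.9963 = 37/9963.
Target odds = 0.95/0.05 = 19.
Need L⁴ ≥ 19 ÷ (37/9963) = 189297/37.
8⁴ = 4096 < 189297/37 ≤ 6561 = 9⁴, so L = 9.

9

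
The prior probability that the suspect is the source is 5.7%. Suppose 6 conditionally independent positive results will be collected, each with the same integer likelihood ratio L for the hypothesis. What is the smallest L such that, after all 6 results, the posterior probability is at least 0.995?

4

Prior odds = 0.057/0.943 = 57/943.
Target odds = 0.995/0.005 = 199.
Need L⁶ ≥ 199 ÷ (57/943) = 187657/57.
3⁶ = 729 < 187657/57 ≤ 4096 = 4⁶, so L = 4.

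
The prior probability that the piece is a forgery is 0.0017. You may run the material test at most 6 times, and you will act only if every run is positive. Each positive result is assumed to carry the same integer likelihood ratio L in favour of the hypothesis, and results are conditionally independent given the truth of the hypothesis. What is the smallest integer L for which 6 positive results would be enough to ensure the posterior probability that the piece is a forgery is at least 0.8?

Prior odds = 0.0017/0.9983 = 17/9983.
Target odds = 0.8/0.2 = 4.
Need L⁶ ≥ 4 ÷ (17/9983) = 39932/17.
3⁶ = 729 < 39932/17 ≤ 4096 = 4⁶, so L = 4.

4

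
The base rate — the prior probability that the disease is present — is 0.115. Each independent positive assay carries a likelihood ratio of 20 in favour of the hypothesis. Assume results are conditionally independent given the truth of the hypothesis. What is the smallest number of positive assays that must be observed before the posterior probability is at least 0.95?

Prior odds: 0.115 ÷ 0.885 = 23/177.
Likelihood ratio per positive assay = 20.
Target odds: 0.95 ÷ 0.05 = 19.
Need (23/177) × 20ⁿ ≥ 19, i.e. 20ⁿ ≥ 3363/23.
20¹ = 20 falls short of 3363/23 but 20² = 400 reaches it, so n = 2.

2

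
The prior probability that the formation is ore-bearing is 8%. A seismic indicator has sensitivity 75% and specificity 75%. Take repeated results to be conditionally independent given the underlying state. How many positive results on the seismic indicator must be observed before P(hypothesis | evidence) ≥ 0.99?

7

Prior odds = 0.08/0.92 = 2/23.
False-positive rate = 1 − 0.75 = 0.25; likelihood ratio of a positive = 0.75/0.25 = 3.
Target posterior odds = 0.99/0.01 = 99.
Need (2/23) × 3ⁿ ≥ 99, i.e. 3ⁿ ≥ 1138.5.
3⁶ = 729 falls short of 1138.5 but 3⁷ = 2187 reaches it, so n = 7.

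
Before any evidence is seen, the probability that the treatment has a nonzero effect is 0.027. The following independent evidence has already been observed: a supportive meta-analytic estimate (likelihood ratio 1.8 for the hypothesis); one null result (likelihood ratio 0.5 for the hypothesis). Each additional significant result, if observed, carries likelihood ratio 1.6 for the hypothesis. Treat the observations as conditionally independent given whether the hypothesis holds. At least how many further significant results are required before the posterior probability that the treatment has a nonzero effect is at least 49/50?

17

Prior odds = 0.027/0.973 = 27/973.
Combined Bayes factor of the evidence already in hand = 1.8 × 0.5 = 0.9.
Odds after that evidence = (27/973) × 0.9 = 243/9730.
Target odds = 0.98/0.02 = 49.
Need 1.6ⁿ ≥ 49 ÷ (243/9730) = 476770/243.
1.6¹⁶ ≈1844.67 falls short of 476770/243 but 1.6¹⁷ ≈2951.48 reaches it, so n = 17.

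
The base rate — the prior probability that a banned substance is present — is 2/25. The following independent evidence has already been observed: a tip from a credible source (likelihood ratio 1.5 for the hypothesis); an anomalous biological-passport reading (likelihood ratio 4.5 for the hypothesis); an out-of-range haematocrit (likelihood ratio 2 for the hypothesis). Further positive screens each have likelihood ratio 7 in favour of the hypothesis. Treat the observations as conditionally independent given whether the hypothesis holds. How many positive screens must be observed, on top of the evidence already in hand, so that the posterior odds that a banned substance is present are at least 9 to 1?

2

Prior odds = 0.08/0.92 = 2/23.
Combined Bayes factor of the evidence already in hand = 1.5 × 4.5 × 2 = 13.5.
Odds after that evidence = (2/23) × 13.5 = 27/23.
Target odds = 9.
Need 7ⁿ ≥ 9 ÷ (27/23) = 23/3.
7¹ = 7 falls short of 23/3 but 7² = 49 reaches it, so n = 2.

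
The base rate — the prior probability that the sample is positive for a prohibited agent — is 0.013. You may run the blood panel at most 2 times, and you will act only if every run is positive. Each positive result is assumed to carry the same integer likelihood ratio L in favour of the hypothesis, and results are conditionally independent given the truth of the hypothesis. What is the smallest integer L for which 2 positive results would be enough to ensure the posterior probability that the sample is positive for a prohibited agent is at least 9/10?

Prior odds = 0.013/0.987 = 13/987.
Target odds = 0.9/0.1 = 9.
Need L² ≥ 9 ÷ (13/987) = 8883/13.
26² = 676 < 8883/13 ≤ 729 = 27², so L = 27.

27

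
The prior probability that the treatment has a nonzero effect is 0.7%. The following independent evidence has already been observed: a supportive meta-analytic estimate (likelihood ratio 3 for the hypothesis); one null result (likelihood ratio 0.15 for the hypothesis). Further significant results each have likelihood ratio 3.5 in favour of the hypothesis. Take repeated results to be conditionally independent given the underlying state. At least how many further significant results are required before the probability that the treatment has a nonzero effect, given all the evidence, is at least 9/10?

Prior odds = 0.007/0.993 = 7/993.
Combined Bayes factor of the evidence already in hand = 3 × 0.15 = 0.45.
Odds after that evidence = (7/993) × 0.45 = 21/6620.
Target odds = 0.9/0.1 = 9.
Need 3.5ⁿ ≥ 9 ÷ (21/6620) = 19860/7.
3.5⁶ = 1838.265625 falls short of 19860/7 but 3.5⁷ = 823543/128 reaches it, so n = 7.

7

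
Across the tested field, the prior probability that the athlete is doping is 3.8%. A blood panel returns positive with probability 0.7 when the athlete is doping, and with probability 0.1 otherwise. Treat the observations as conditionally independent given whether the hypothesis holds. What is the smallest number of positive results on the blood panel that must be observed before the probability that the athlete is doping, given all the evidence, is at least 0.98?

4

Prior odds = 0.038/0.962 = 19/481.
Likelihood ratio of a positive result = 0.7/0.1 = 7.
Target posterior odds = 0.98/0.02 = 49.
Require 7ⁿ ≥ 49 ÷ (19/481) = 23569/19.
7³ = 343 falls short of 23569/19 but 7⁴ = 2401 reaches it, so n = 4.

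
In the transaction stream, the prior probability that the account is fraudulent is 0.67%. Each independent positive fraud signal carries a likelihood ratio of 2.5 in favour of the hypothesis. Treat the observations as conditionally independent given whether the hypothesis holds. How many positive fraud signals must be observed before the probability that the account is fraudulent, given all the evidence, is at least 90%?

8

Prior odds: 0.0067 ÷ 0.9933 = 67/9933.
Likelihood ratio per positive fraud signal = 2.5.
Target posterior odds = 0.9/0.1 = 9.
Need (67/9933) × 2.5ⁿ ≥ 9, i.e. 2.5ⁿ ≥ 89397/67.
2.5⁷ = 610.3515625 falls short of 89397/67 but 2.5⁸ = 390625/256 reaches it, so n = 8.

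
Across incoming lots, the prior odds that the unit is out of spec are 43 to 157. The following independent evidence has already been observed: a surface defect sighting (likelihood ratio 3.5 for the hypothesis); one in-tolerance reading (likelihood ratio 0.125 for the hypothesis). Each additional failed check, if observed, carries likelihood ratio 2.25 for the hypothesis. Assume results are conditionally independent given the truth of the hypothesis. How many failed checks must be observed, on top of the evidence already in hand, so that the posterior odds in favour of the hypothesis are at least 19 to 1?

7

Prior odds = 43/157.
Combined Bayes factor of the evidence already in hand = 3.5 × 0.125 = 0.4375.
Odds after that evidence = (43/157) × 0.4375 = 301/2512.
Target odds = 19.
Need 2.25ⁿ ≥ 19 ÷ (301/2512) = 47728/301.
2.25⁶ = 531441/4096 falls short of 47728/301 but 2.25⁷ = 4782969/16384 reaches it, so n = 7.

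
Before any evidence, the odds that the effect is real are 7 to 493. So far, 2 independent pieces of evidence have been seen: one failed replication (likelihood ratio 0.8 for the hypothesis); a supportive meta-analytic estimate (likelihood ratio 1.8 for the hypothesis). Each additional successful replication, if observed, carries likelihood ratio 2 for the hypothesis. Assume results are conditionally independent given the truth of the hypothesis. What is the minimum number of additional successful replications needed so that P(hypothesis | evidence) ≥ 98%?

12

Prior odds = 7/493.
Combined Bayes factor of the evidence already in hand = 0.8 × 1.8 = 1.44.
Odds after that evidence = (7/493) × 1.44 = 252/12325.
Target odds = 0.98/0.02 = 49.
Need 2ⁿ ≥ 49 ÷ (252/12325) = 86275/36.
2¹¹ = 2048 falls short of 86275/36 but 2¹² = 4096 reaches it, so n = 12.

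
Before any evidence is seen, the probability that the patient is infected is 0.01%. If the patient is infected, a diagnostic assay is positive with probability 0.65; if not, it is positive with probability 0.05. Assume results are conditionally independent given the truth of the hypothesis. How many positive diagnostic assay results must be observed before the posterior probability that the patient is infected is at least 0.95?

5

Prior odds = 0.0001/0.9999 = 1/9999.
Likelihood ratio of a positive = 0.65/0.05 = 13.
Target posterior odds = 0.95/0.05 = 19.
Require 13ⁿ ≥ 19 ÷ (1/9999) = 189981.
13⁴ = 28561 falls short of 189981 but 13⁵ = 371293 reaches it, so n = 5.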